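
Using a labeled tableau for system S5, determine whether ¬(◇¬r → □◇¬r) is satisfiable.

Unsatisfiable

1. ¬(◇¬r → □◇¬r), w0
2. ◇¬r, w0   [¬→-rule on 1]
3. ¬□◇¬r, w0   [¬→-rule on 1]
4. ¬r, w1   [◇-rule on 2: fresh world w1, w0Rw1]
5. ¬◇¬r, w2   [¬□-rule on 3: fresh world w2, w0Rw2]
6. r, w0   [¬◇-rule on 5 via w2Rw0]
7. r, w1   [¬◇-rule on 5 via w2Rw1]
Accessibility: w0Rw0, w0Rw1, w0Rw2, w1Rw0, w1Rw1, w1Rw2, w2Rw0, w2Rw1, w2Rw2
Branch closes: r and ¬r both at w1.
All branches of the tableau close; one closing branch shown above.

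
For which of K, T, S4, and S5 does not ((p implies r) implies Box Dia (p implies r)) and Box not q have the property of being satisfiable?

K, T, S4

S5-tableau for the formula:
1. not ((p implies r) implies Box Dia (p implies r)) and Box not q, 0
2. not ((p implies r) implies Box Dia (p implies r)), 0   [and-rule on 1]
3. Box not q, 0   [and-rule on 1]
4. p implies r, 0   [neg-implies-rule on 2]
5. not Box Dia (p implies r), 0   [neg-implies-rule on 2]
6. not q, 0   [Box-rule on 3 via 0R0]
7. r, 0   [implies-rule on 4 (branches; this branch)]
8. not Dia (p implies r), 1   [neg-Box-rule on 5: fresh world 1, 0R1]
9. not q, 1   [Box-rule on 3 via 0R1]
10. not (p implies r), 0   [neg-Dia-rule on 8 via 1R0]
11. p, 0   [neg-implies-rule on 10]
12. not r, 0   [neg-implies-rule on 10]
Accessibility: 0R0, 0R1, 1R0, 1R1
Branch closes: r and not r both at 0.
Every branch closes (one shown): unsatisfiable in S5.
S4-tableau for the formula:
1. not ((p implies r) implies Box Dia (p implies r)) and Box not q, 0
2. not ((p implies r) implies Box Dia (p implies r)), 0   [and-rule on 1]
3. Box not q, 0   [and-rule on 1]
4. p implies r, 0   [neg-implies-rule on 2]
5. not Box Dia (p implies r), 0   [neg-implies-rule on 2]
6. not q, 0   [Box-rule on 3 via 0R0]
7. r, 0   [implies-rule on 4 (branches; this branch)]
8. not Dia (p implies r), 1   [neg-Box-rule on 5: fresh world 1, 0R1]
9. not q, 1   [Box-rule on 3 via 0R1]
10. not (p implies r), 1   [neg-Dia-rule on 8 via 1R1]
11. p, 1   [neg-implies-rule on 10]
12. not r, 1   [neg-implies-rule on 10]
Accessibility: 0R0, 0R1, 1R1
Complete open branch: satisfiable in S4, hence also in K, T (this S4-model is also a K-model and a T-model).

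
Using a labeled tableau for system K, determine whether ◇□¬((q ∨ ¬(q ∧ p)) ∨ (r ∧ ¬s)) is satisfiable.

Satisfiable (open branch found)

1. ◇□¬((q ∨ ¬(q ∧ p)) ∨ (r ∧ ¬s)), u
2. □¬((q ∨ ¬(q ∧ p)) ∨ (r ∧ ¬s)), v
Accessibility: uRv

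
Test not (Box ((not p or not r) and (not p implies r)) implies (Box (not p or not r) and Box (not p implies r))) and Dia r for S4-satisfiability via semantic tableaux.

Unsatisfiable (every branch closes)

1. not (Box ((not p or not r) and (not p implies r)) implies (Box (not p or not r) and Box (not p implies r))) and Dia r, u
2. not (Box ((not p or not r) and (not p implies r)) implies (Box (not p or not r) and Box (not p implies r))), u
3. Dia r, u
4. Box ((not p or not r) and (not p implies r)), u
5. not (Box (not p or not r) and Box (not p implies r)), u
6. (not p or not r) and (not p implies r), u
7. not p or not r, u
8. not p implies r, u
9. not Box (not p implies r), u
10. not r, u
11. p, u
12. r, v
13. (not p or not r) and (not p implies r), v
14. not p or not r, v
15. not p implies r, v
16. not p, v
17. not (not p implies r), w
18. not p, w
19. not r, w
20. (not p or not r) and (not p implies r), w
21. not p or not r, w
22. not p implies r, w
23. r, w
Accessibility: uRu, uRv, uRw, vRv, wRw
Branch closes: r and not r both at w.
(One branch shown.) All branches close.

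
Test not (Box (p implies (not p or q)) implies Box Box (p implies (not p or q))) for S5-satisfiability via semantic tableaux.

1. not (Box (p implies (not p or q)) implies Box Box (p implies (not p or q))), u
2. Box (p implies (not p or q)), u
3. not Box Box (p implies (not p or q)), u
4. p implies (not p or q), u
5. not p or q, u
6. q, u
7. not Box (p implies (not p or q)), v
8. p implies (not p or q), v
9. not p or q, v
10. q, v
11. not (p implies (not p or q)), w
12. p, w
13. not (not p or q), w
14. not q, w
15. p implies (not p or q), w
16. not p or q, w
17. q, w
Accessibility: uRu, uRv, uRw, vRu, vRv, vRw, wRu, wRv, wRw
Branch closes: q and not q both at w.
(One branch shown.) All branches close.

Unsatisfiable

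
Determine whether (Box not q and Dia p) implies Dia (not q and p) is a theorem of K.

Valid in K

Tableau for the negation not ((Box not q and Dia p) implies Dia (not q and p)):
1. not ((Box not q and Dia p) implies Dia (not q and p)), 0
2. Box not q and Dia p, 0
3. not Dia (not q and p), 0
4. Box not q, 0
5. Dia p, 0
6. p, 1
7. not (not q and p), 1
8. not q, 1
9. not p, 1
Accessibility: 0R1
Branch closes: p and not p both at 1.
Every branch of the negation's tableau closes; the branch above is one of them.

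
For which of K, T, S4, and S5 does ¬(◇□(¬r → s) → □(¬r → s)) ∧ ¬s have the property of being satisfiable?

K, T, S4

S5-tableau for the formula:
1. ¬(◇□(¬r → s) → □(¬r → s)) ∧ ¬s, w0
2. ¬(◇□(¬r → s) → □(¬r → s)), w0
3. ¬s, w0
4. ◇□(¬r → s), w0
5. ¬□(¬r → s), w0
6. □(¬r → s), w1
7. ¬r → s, w0
8. ¬r → s, w1
9. r, w0
10. s, w1
11. ¬(¬r → s), w2
12. ¬r, w2
13. ¬s, w2
14. ¬r → s, w2
15. s, w2
Accessibility: w0Rw0, w0Rw1, w0Rw2, w1Rw0, w1Rw1, w1Rw2, w2Rw0, w2Rw1, w2Rw2
Branch closes: s and ¬s both at w2.
Every branch closes (one shown): unsatisfiable in S5.
S4-tableau for the formula:
1. ¬(◇□(¬r → s) → □(¬r → s)) ∧ ¬s, w0
2. ¬(◇□(¬r → s) → □(¬r → s)), w0
3. ¬s, w0
4. ◇□(¬r → s), w0
5. ¬□(¬r → s), w0
6. □(¬r → s), w1
7. ¬r → s, w1
8. s, w1
9. ¬(¬r → s), w2
10. ¬r, w2
11. ¬s, w2
Accessibility: w0Rw0, w0Rw1, w0Rw2, w1Rw1, w2Rw2
Complete open branch: satisfiable in S4, hence also in K, T (this S4-model is also a K-model and a T-model).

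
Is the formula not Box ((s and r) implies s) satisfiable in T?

1. not Box ((s and r) implies s), u
2. not ((s and r) implies s), v
3. s and r, v
4. not s, v
5. s, v
6. r, v
Accessibility: uRu, uRv, vRv
Branch closes: s and not s both at v.
Every branch closes; the branch above is one of them.

Unsatisfiable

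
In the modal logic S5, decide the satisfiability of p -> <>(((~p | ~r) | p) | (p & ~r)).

1. p -> <>(((~p | ~r) | p) | (p & ~r)), w0
2. <>(((~p | ~r) | p) | (p & ~r)), w0
3. ((~p | ~r) | p) | (p & ~r), w1
4. p & ~r, w1
5. p, w1
6. ~r, w1
Accessibility: w0Rw0, w0Rw1, w1Rw0, w1Rw1

Satisfiable (open branch found)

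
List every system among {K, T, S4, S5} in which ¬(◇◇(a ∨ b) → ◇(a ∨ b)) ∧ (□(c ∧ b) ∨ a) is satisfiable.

T-tableau for the formula:
1. ¬(◇◇(a ∨ b) → ◇(a ∨ b)) ∧ (□(c ∧ b) ∨ a), w0
2. ¬(◇◇(a ∨ b) → ◇(a ∨ b)), w0
3. □(c ∧ b) ∨ a, w0
4. ◇◇(a ∨ b), w0
5. ¬◇(a ∨ b), w0
6. ¬(a ∨ b), w0
7. ¬a, w0
8. ¬b, w0
9. □(c ∧ b), w0
10. c ∧ b, w0
11. c, w0
12. b, w0
Accessibility: w0Rw0
Branch closes: b and ¬b both at w0.
Every branch closes (one shown): unsatisfiable in T, hence also in S4, S5 (every S4/S5-frame is a T-frame).
K-tableau for the formula:
1. ¬(◇◇(a ∨ b) → ◇(a ∨ b)) ∧ (□(c ∧ b) ∨ a), w0
2. ¬(◇◇(a ∨ b) → ◇(a ∨ b)), w0
3. □(c ∧ b) ∨ a, w0
4. ◇◇(a ∨ b), w0
5. ¬◇(a ∨ b), w0
6. a, w0
7. ◇(a ∨ b), w1
8. ¬(a ∨ b), w1
9. ¬a, w1
10. ¬b, w1
11. a ∨ b, w2
12. b, w2
Accessibility: w0Rw1, w1Rw2
Complete open branch: satisfiable in K.

K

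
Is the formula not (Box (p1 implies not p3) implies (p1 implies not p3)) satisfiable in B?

Unsatisfiable (every branch closes)

1. not (Box (p1 implies not p3) implies (p1 implies not p3)), 0
2. Box (p1 implies not p3), 0
3. not (p1 implies not p3), 0
4. p1, 0
5. p3, 0
6. p1 implies not p3, 0
7. not p3, 0
Accessibility: 0R0
Branch closes: p3 and not p3 both at 0.
All branches of the tableau close; one closing branch shown above.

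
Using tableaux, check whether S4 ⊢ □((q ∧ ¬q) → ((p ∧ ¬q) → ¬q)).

Valid in S4

Tableau for the negation ¬□((q ∧ ¬q) → ((p ∧ ¬q) → ¬q)):
1. ¬□((q ∧ ¬q) → ((p ∧ ¬q) → ¬q)), u
2. ¬((q ∧ ¬q) → ((p ∧ ¬q) → ¬q)), v   [¬□-rule on 1: fresh world v, uRv]
3. q ∧ ¬q, v   [¬→-rule on 2]
4. ¬((p ∧ ¬q) → ¬q), v   [¬→-rule on 2]
5. q, v   [∧-rule on 3]
6. ¬q, v   [∧-rule on 3]
Accessibility: uRu, uRv, vRv
Branch closes: q and ¬q both at v.
All branches of the negation close; one closing branch shown above.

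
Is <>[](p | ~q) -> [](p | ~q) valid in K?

No, not valid

Tableau for the negation ~(<>[](p | ~q) -> [](p | ~q)):
1. ~(<>[](p | ~q) -> [](p | ~q)), 0
2. <>[](p | ~q), 0
3. ~[](p | ~q), 0
4. [](p | ~q), 1
5. ~(p | ~q), 2
6. ~p, 2
7. q, 2
Accessibility: 0R1, 0R2
The negation has an open branch (countermodel exists).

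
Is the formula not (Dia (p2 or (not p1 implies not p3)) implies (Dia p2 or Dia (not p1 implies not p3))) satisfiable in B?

1. not (Dia (p2 or (not p1 implies not p3)) implies (Dia p2 or Dia (not p1 implies not p3))), 0
2. Dia (p2 or (not p1 implies not p3)), 0   [neg-implies-rule on 1]
3. not (Dia p2 or Dia (not p1 implies not p3)), 0   [neg-implies-rule on 1]
4. not Dia p2, 0   [neg-or-rule on 3]
5. not Dia (not p1 implies not p3), 0   [neg-or-rule on 3]
6. not p2, 0   [neg-Dia-rule on 4 via 0R0]
7. not (not p1 implies not p3), 0   [neg-Dia-rule on 5 via 0R0]
8. not p1, 0   [neg-implies-rule on 7]
9. p3, 0   [neg-implies-rule on 7]
10. p2 or (not p1 implies not p3), 1   [Dia-rule on 2: fresh world 1, 0R1]
11. not p2, 1   [neg-Dia-rule on 4 via 0R1]
12. not (not p1 implies not p3), 1   [neg-Dia-rule on 5 via 0R1]
13. not p1, 1   [neg-implies-rule on 12]
14. p3, 1   [neg-implies-rule on 12]
15. not p1 implies not p3, 1   [or-rule on 10 (branches; this branch)]
16. not p3, 1   [implies-rule on 15 (branches; this branch)]
Accessibility: 0R0, 0R1, 1R0, 1R1
Branch closes: p3 and not p3 both at 1.
All branches of the tableau close; one closing branch shown above.

Unsatisfiable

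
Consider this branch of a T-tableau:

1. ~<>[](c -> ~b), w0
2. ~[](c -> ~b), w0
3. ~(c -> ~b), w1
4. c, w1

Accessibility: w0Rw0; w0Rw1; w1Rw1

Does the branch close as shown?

No atom appears with both signs at the same world.

Not closed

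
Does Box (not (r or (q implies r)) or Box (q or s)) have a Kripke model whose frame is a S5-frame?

Satisfiable

1. Box (not (r or (q implies r)) or Box (q or s)), w0
2. not (r or (q implies r)) or Box (q or s), w0
3. Box (q or s), w0
4. q or s, w0
5. s, w0
Accessibility: w0Rw0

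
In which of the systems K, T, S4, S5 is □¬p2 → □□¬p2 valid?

T-tableau for the negation ¬(□¬p2 → □□¬p2):
1. ¬(□¬p2 → □□¬p2), w0
2. □¬p2, w0
3. ¬□□¬p2, w0
4. ¬p2, w0
5. ¬□¬p2, w1
6. ¬p2, w1
7. p2, w2
Accessibility: w0Rw0, w0Rw1, w1Rw1, w1Rw2, w2Rw2
Complete open branch: countermodel on a T-frame, so not valid in T, nor in K (the same frame is also a K-frame).
S4-tableau for the negation ¬(□¬p2 → □□¬p2):
1. ¬(□¬p2 → □□¬p2), w0
2. □¬p2, w0
3. ¬□□¬p2, w0
4. ¬p2, w0
5. ¬□¬p2, w1
6. ¬p2, w1
7. p2, w2
8. ¬p2, w2
Accessibility: w0Rw0, w0Rw1, w0Rw2, w1Rw1, w1Rw2, w2Rw2
Branch closes: p2 and ¬p2 both at w2.
Every branch closes (one shown): valid in S4, hence also in S5 (every theorem of S4 is a theorem of S5).

S4, S5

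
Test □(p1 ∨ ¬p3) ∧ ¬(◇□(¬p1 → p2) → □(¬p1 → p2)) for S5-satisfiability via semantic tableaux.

1. □(p1 ∨ ¬p3) ∧ ¬(◇□(¬p1 → p2) → □(¬p1 → p2)), w0
2. □(p1 ∨ ¬p3), w0   [∧-rule on 1]
3. ¬(◇□(¬p1 → p2) → □(¬p1 → p2)), w0   [∧-rule on 1]
4. ◇□(¬p1 → p2), w0   [¬→-rule on 3]
5. ¬□(¬p1 → p2), w0   [¬→-rule on 3]
6. p1 ∨ ¬p3, w0   [□-rule on 2 via w0Rw0]
7. ¬p3, w0   [∨-rule on 6 (branches; this branch)]
8. □(¬p1 → p2), w1   [◇-rule on 4: fresh world w1, w0Rw1]
9. p1 ∨ ¬p3, w1   [□-rule on 2 via w0Rw1]
10. ¬p1 → p2, w0   [□-rule on 8 via w1Rw0]
11. ¬p1 → p2, w1   [□-rule on 8 via w1Rw1]
12. ¬p3, w1   [∨-rule on 9 (branches; this branch)]
13. p2, w0   [→-rule on 10 (branches; this branch)]
14. p2, w1   [→-rule on 11 (branches; this branch)]
15. ¬(¬p1 → p2), w2   [¬□-rule on 5: fresh world w2, w0Rw2]
16. ¬p1, w2   [¬→-rule on 15]
17. ¬p2, w2   [¬→-rule on 15]
18. p1 ∨ ¬p3, w2   [□-rule on 2 via w0Rw2]
19. ¬p1 → p2, w2   [□-rule on 8 via w1Rw2]
20. ¬p3, w2   [∨-rule on 18 (branches; this branch)]
21. p2, w2   [→-rule on 19 (branches; this branch)]
Accessibility: w0Rw0, w0Rw1, w0Rw2, w1Rw0, w1Rw1, w1Rw2, w2Rw0, w2Rw1, w2Rw2
Branch closes: p2 and ¬p2 both at w2.
All branches of the tableau close; one closing branch shown above.

Unsatisfiable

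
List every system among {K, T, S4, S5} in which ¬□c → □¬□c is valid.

S5

S5-tableau for the negation ¬(¬□c → □¬□c):
1. ¬(¬□c → □¬□c), 0
2. ¬□c, 0   [¬→-rule on 1]
3. ¬□¬□c, 0   [¬→-rule on 1]
4. ¬c, 1   [¬□-rule on 2: fresh world 1, 0R1]
5. □c, 2   [¬□-rule on 3: fresh world 2, 0R2]
6. c, 0   [□-rule on 5 via 2R0]
7. c, 1   [□-rule on 5 via 2R1]
Accessibility: 0R0, 0R1, 0R2, 1R0, 1R1, 1R2, 2R0, 2R1, 2R2
Branch closes: c and ¬c both at 1.
Every branch closes (one shown): valid in S5.
S4-tableau for the negation ¬(¬□c → □¬□c):
1. ¬(¬□c → □¬□c), 0
2. ¬□c, 0   [¬→-rule on 1]
3. ¬□¬□c, 0   [¬→-rule on 1]
4. ¬c, 1   [¬□-rule on 2: fresh world 1, 0R1]
5. □c, 2   [¬□-rule on 3: fresh world 2, 0R2]
6. c, 2   [□-rule on 5 via 2R2]
Accessibility: 0R0, 0R1, 0R2, 1R1, 2R2
Complete open branch: countermodel on an S4-frame, so not valid in S4, nor in K, T (the same frame is also a K-frame and a T-frame).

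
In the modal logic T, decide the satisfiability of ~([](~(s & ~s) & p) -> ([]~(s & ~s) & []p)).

Unsatisfiable

1. ~([](~(s & ~s) & p) -> ([]~(s & ~s) & []p)), 0
2. [](~(s & ~s) & p), 0
3. ~([]~(s & ~s) & []p), 0
4. ~(s & ~s) & p, 0
5. ~(s & ~s), 0
6. p, 0
7. ~[]p, 0
8. s, 0
9. ~p, 1
10. ~(s & ~s) & p, 1
11. ~(s & ~s), 1
12. p, 1
Accessibility: 0R0, 0R1, 1R1
Branch closes: p and ~p both at 1.
(One branch shown.) All branches close.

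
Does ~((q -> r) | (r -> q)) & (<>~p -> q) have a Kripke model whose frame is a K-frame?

No, unsatisfiable

1. ~((q -> r) | (r -> q)) & (<>~p -> q), 0
2. ~((q -> r) | (r -> q)), 0
3. <>~p -> q, 0
4. ~(q -> r), 0
5. ~(r -> q), 0
6. q, 0
7. ~r, 0
8. r, 0
9. ~q, 0
Branch closes: r and ~r both at 0.
(One branch shown.) All branches close.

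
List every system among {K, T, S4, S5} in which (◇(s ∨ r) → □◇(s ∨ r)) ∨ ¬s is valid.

S5

S4-tableau for the negation ¬((◇(s ∨ r) → □◇(s ∨ r)) ∨ ¬s):
1. ¬((◇(s ∨ r) → □◇(s ∨ r)) ∨ ¬s), 0
2. ¬(◇(s ∨ r) → □◇(s ∨ r)), 0
3. s, 0
4. ◇(s ∨ r), 0
5. ¬□◇(s ∨ r), 0
6. s ∨ r, 1
7. r, 1
8. ¬◇(s ∨ r), 2
9. ¬(s ∨ r), 2
10. ¬s, 2
11. ¬r, 2
Accessibility: 0R0, 0R1, 0R2, 1R1, 2R2
Complete open branch: countermodel on an S4-frame, so not valid in S4, nor in K, T (the same frame is also a K-frame and a T-frame).
S5-tableau for the negation ¬((◇(s ∨ r) → □◇(s ∨ r)) ∨ ¬s):
1. ¬((◇(s ∨ r) → □◇(s ∨ r)) ∨ ¬s), 0
2. ¬(◇(s ∨ r) → □◇(s ∨ r)), 0
3. s, 0
4. ◇(s ∨ r), 0
5. ¬□◇(s ∨ r), 0
6. s ∨ r, 1
7. r, 1
8. ¬◇(s ∨ r), 2
9. ¬(s ∨ r), 0
10. ¬s, 0
11. ¬r, 0
Accessibility: 0R0, 0R1, 0R2, 1R0, 1R1, 1R2, 2R0, 2R1, 2R2
Branch closes: s and ¬s both at 0.
Every branch closes (one shown): valid in S5.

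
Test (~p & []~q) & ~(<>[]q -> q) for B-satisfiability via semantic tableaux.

Unsatisfiable (every branch closes)

1. (~p & []~q) & ~(<>[]q -> q), w0
2. ~p & []~q, w0   [&-rule on 1]
3. ~(<>[]q -> q), w0   [&-rule on 1]
4. ~p, w0   [&-rule on 2]
5. []~q, w0   [&-rule on 2]
6. <>[]q, w0   [~->-rule on 3]
7. ~q, w0   [~->-rule on 3]
8. []q, w1   [<>-rule on 6: fresh world w1, w0Rw1]
9. ~q, w1   [[]-rule on 5 via w0Rw1]
10. q, w0   [[]-rule on 8 via w1Rw0]
Accessibility: w0Rw0, w0Rw1, w1Rw0, w1Rw1
Branch closes: q and ~q both at w0.
(One branch shown.) All branches close.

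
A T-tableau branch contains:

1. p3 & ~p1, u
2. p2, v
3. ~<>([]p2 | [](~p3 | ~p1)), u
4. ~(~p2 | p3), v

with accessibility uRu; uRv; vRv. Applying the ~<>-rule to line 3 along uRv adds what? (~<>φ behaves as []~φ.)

~([]p2 | [](~p3 | ~p1)), v

~<>φ behaves as []~φ: propagate the negated body to each accessible world.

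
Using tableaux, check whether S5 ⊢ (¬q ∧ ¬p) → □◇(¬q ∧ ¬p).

Tableau for the negation ¬((¬q ∧ ¬p) → □◇(¬q ∧ ¬p)):
1. ¬((¬q ∧ ¬p) → □◇(¬q ∧ ¬p)), 0
2. ¬q ∧ ¬p, 0   [¬→-rule on 1]
3. ¬□◇(¬q ∧ ¬p), 0   [¬→-rule on 1]
4. ¬q, 0   [∧-rule on 2]
5. ¬p, 0   [∧-rule on 2]
6. ¬◇(¬q ∧ ¬p), 1   [¬□-rule on 3: fresh world 1, 0R1]
7. ¬(¬q ∧ ¬p), 0   [¬◇-rule on 6 via 1R0]
8. ¬(¬q ∧ ¬p), 1   [¬◇-rule on 6 via 1R1]
9. p, 0   [¬∧-rule on 7 (branches; this branch)]
Accessibility: 0R0, 0R1, 1R0, 1R1
Branch closes: p and ¬p both at 0.
Every branch of the negation's tableau closes; the branch above is one of them.

Yes, valid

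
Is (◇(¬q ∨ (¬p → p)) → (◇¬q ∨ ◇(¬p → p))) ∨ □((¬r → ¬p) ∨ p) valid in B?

Tableau for the negation ¬((◇(¬q ∨ (¬p → p)) → (◇¬q ∨ ◇(¬p → p))) ∨ □((¬r → ¬p) ∨ p)):
1. ¬((◇(¬q ∨ (¬p → p)) → (◇¬q ∨ ◇(¬p → p))) ∨ □((¬r → ¬p) ∨ p)), 0
2. ¬(◇(¬q ∨ (¬p → p)) → (◇¬q ∨ ◇(¬p → p))), 0
3. ¬□((¬r → ¬p) ∨ p), 0
4. ◇(¬q ∨ (¬p → p)), 0
5. ¬(◇¬q ∨ ◇(¬p → p)), 0
6. ¬◇¬q, 0
7. ¬◇(¬p → p), 0
8. q, 0
9. ¬(¬p → p), 0
10. ¬p, 0
11. ¬((¬r → ¬p) ∨ p), 1
12. ¬(¬r → ¬p), 1
13. ¬p, 1
14. ¬r, 1
15. p, 1
Accessibility: 0R0, 0R1, 1R0, 1R1
Branch closes: p and ¬p both at 1.
All branches of the negation close; one closing branch shown above.

Yes, valid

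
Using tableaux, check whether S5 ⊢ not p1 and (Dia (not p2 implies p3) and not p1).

Not valid

Tableau for the negation not (not p1 and (Dia (not p2 implies p3) and not p1)):
1. not (not p1 and (Dia (not p2 implies p3) and not p1)), u
2. not (Dia (not p2 implies p3) and not p1), u
3. p1, u
Accessibility: uRu
The negation has an open branch (countermodel exists).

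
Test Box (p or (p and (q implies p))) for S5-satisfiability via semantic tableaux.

Satisfiable (open branch found)

1. Box (p or (p and (q implies p))), w0
2. p or (p and (q implies p)), w0
3. p and (q implies p), w0
4. p, w0
5. q implies p, w0
Accessibility: w0Rw0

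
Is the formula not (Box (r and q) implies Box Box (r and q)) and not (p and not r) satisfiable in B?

Satisfiable

1. not (Box (r and q) implies Box Box (r and q)) and not (p and not r), u
2. not (Box (r and q) implies Box Box (r and q)), u
3. not (p and not r), u
4. Box (r and q), u
5. not Box Box (r and q), u
6. r and q, u
7. r, u
8. q, u
9. not Box (r and q), v
10. r and q, v
11. r, v
12. q, v
13. not (r and q), w
14. not q, w
Accessibility: uRu, uRv, vRu, vRv, vRw, wRv, wRw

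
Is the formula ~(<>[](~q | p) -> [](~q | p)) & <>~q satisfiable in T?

1. ~(<>[](~q | p) -> [](~q | p)) & <>~q, w0
2. ~(<>[](~q | p) -> [](~q | p)), w0   [&-rule on 1]
3. <>~q, w0   [&-rule on 1]
4. <>[](~q | p), w0   [~->-rule on 2]
5. ~[](~q | p), w0   [~->-rule on 2]
6. ~q, w1   [<>-rule on 3: fresh world w1, w0Rw1]
7. [](~q | p), w2   [<>-rule on 4: fresh world w2, w0Rw2]
8. ~q | p, w2   [[]-rule on 7 via w2Rw2]
9. p, w2   [|-rule on 8 (branches; this branch)]
10. ~(~q | p), w3   [~[]-rule on 5: fresh world w3, w0Rw3]
11. q, w3   [~|-rule on 10]
12. ~p, w3   [~|-rule on 10]
Accessibility: w0Rw0, w0Rw1, w0Rw2, w0Rw3, w1Rw1, w2Rw2, w3Rw3

Yes, satisfiable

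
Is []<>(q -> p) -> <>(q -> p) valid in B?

Yes, valid

Tableau for the negation ~([]<>(q -> p) -> <>(q -> p)):
1. ~([]<>(q -> p) -> <>(q -> p)), w0
2. []<>(q -> p), w0
3. ~<>(q -> p), w0
4. <>(q -> p), w0
5. ~(q -> p), w0
6. q, w0
7. ~p, w0
8. q -> p, w1
9. <>(q -> p), w1
10. ~(q -> p), w1
11. q, w1
12. ~p, w1
13. p, w1
Accessibility: w0Rw0, w0Rw1, w1Rw0, w1Rw1
Branch closes: p and ~p both at w1.
All branches of the negation close; one closing branch shown above.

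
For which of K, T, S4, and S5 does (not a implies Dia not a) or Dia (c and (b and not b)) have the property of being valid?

T-tableau for the negation not ((not a implies Dia not a) or Dia (c and (b and not b))):
1. not ((not a implies Dia not a) or Dia (c and (b and not b))), w0
2. not (not a implies Dia not a), w0
3. not Dia (c and (b and not b)), w0
4. not a, w0
5. not Dia not a, w0
6. not (c and (b and not b)), w0
7. a, w0
Accessibility: w0Rw0
Branch closes: a and not a both at w0.
Every branch closes (one shown): valid in T, hence also in S4, S5 (every theorem of T is a theorem of S4 and S5).
K-tableau for the negation not ((not a implies Dia not a) or Dia (c and (b and not b))):
1. not ((not a implies Dia not a) or Dia (c and (b and not b))), w0
2. not (not a implies Dia not a), w0
3. not Dia (c and (b and not b)), w0
4. not a, w0
5. not Dia not a, w0
Complete open branch: countermodel on a K-frame, so not valid in K.

T, S4, S5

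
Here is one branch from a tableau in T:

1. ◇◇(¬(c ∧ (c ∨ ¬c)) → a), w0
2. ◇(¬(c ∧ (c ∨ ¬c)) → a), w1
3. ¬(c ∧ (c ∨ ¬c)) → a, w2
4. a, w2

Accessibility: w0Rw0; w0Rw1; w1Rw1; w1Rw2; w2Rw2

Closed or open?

No, open

No world carries both an atom and its negation.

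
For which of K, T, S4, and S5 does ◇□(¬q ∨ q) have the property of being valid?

K-tableau for the negation ¬◇□(¬q ∨ q):
1. ¬◇□(¬q ∨ q), w0
Complete open branch: countermodel on a K-frame, so not valid in K.
T-tableau for the negation ¬◇□(¬q ∨ q):
1. ¬◇□(¬q ∨ q), w0
2. ¬□(¬q ∨ q), w0
3. ¬(¬q ∨ q), w1
4. q, w1
5. ¬q, w1
Accessibility: w0Rw0, w0Rw1, w1Rw1
Branch closes: q and ¬q both at w1.
Every branch closes (one shown): valid in T, hence also in S4, S5 (every theorem of T is a theorem of S4 and S5).

T, S4, S5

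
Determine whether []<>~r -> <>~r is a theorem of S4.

Tableau for the negation ~([]<>~r -> <>~r):
1. ~([]<>~r -> <>~r), 0
2. []<>~r, 0
3. ~<>~r, 0
4. <>~r, 0
5. r, 0
6. ~r, 1
7. <>~r, 1
8. r, 1
Accessibility: 0R0, 0R1, 1R1
Branch closes: r and ~r both at 1.
Every branch of the negation's tableau closes; the branch above is one of them.

Yes, valid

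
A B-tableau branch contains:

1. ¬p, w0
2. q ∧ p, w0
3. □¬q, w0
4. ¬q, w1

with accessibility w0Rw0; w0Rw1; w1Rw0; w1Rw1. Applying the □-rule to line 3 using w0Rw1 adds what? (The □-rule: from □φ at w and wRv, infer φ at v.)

¬q, w1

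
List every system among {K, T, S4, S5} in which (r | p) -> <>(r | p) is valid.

T-tableau for the negation ~((r | p) -> <>(r | p)):
1. ~((r | p) -> <>(r | p)), 0
2. r | p, 0
3. ~<>(r | p), 0
4. ~(r | p), 0
5. ~r, 0
6. ~p, 0
7. p, 0
Accessibility: 0R0
Branch closes: p and ~p both at 0.
Every branch closes (one shown): valid in T, hence also in S4, S5 (every theorem of T is a theorem of S4 and S5).
K-tableau for the negation ~((r | p) -> <>(r | p)):
1. ~((r | p) -> <>(r | p)), 0
2. r | p, 0
3. ~<>(r | p), 0
4. p, 0
Complete open branch: countermodel on a K-frame, so not valid in K.

T, S4, S5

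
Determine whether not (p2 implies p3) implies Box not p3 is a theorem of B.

Invalid (countermodel exists)

Tableau for the negation not (not (p2 implies p3) implies Box not p3):
1. not (not (p2 implies p3) implies Box not p3), 0
2. not (p2 implies p3), 0   [neg-implies-rule on 1]
3. not Box not p3, 0   [neg-implies-rule on 1]
4. p2, 0   [neg-implies-rule on 2]
5. not p3, 0   [neg-implies-rule on 2]
6. p3, 1   [neg-Box-rule on 3: fresh world 1, 0R1]
Accessibility: 0R0, 0R1, 1R0, 1R1
The negation has an open branch (countermodel exists).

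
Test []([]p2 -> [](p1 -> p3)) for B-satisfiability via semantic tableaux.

1. []([]p2 -> [](p1 -> p3)), 0
2. []p2 -> [](p1 -> p3), 0   [[]-rule on 1 via 0R0]
3. [](p1 -> p3), 0   [->-rule on 2 (branches; this branch)]
4. p1 -> p3, 0   [[]-rule on 3 via 0R0]
5. p3, 0   [->-rule on 4 (branches; this branch)]
Accessibility: 0R0

Satisfiable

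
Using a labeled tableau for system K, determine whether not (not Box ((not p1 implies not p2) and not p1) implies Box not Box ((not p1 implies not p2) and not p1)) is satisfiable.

1. not (not Box ((not p1 implies not p2) and not p1) implies Box not Box ((not p1 implies not p2) and not p1)), u
2. not Box ((not p1 implies not p2) and not p1), u
3. not Box not Box ((not p1 implies not p2) and not p1), u
4. not ((not p1 implies not p2) and not p1), v
5. p1, v
6. Box ((not p1 implies not p2) and not p1), w
Accessibility: uRv, uRw

Yes, satisfiable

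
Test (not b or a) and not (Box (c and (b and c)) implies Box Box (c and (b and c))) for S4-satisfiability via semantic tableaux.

Unsatisfiable (every branch closes)

1. (not b or a) and not (Box (c and (b and c)) implies Box Box (c and (b and c))), u
2. not b or a, u   [and-rule on 1]
3. not (Box (c and (b and c)) implies Box Box (c and (b and c))), u   [and-rule on 1]
4. Box (c and (b and c)), u   [neg-implies-rule on 3]
5. not Box Box (c and (b and c)), u   [neg-implies-rule on 3]
6. c and (b and c), u   [Box-rule on 4 via uRu]
7. c, u   [and-rule on 6]
8. b and c, u   [and-rule on 6]
9. b, u   [and-rule on 8]
10. a, u   [or-rule on 2 (branches; this branch)]
11. not Box (c and (b and c)), v   [neg-Box-rule on 5: fresh world v, uRv]
12. c and (b and c), v   [Box-rule on 4 via uRv]
13. c, v   [and-rule on 12]
14. b and c, v   [and-rule on 12]
15. b, v   [and-rule on 14]
16. not (c and (b and c)), w   [neg-Box-rule on 11: fresh world w, vRw]
17. c and (b and c), w   [Box-rule on 4 via uRw]
18. c, w   [and-rule on 17]
19. b and c, w   [and-rule on 17]
20. b, w   [and-rule on 19]
21. not (b and c), w   [neg-and-rule on 16 (branches; this branch)]
22. not c, w   [neg-and-rule on 21 (branches; this branch)]
Accessibility: uRu, uRv, uRw, vRv, vRw, wRw
Branch closes: c and not c both at w.
(One branch shown.) All branches close.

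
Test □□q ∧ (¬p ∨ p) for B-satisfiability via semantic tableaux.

Satisfiable

1. □□q ∧ (¬p ∨ p), 0
2. □□q, 0
3. ¬p ∨ p, 0
4. □q, 0
5. q, 0
6. p, 0
Accessibility: 0R0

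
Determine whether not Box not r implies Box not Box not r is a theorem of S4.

Not valid

Tableau for the negation not (not Box not r implies Box not Box not r):
1. not (not Box not r implies Box not Box not r), 0
2. not Box not r, 0   [neg-implies-rule on 1]
3. not Box not Box not r, 0   [neg-implies-rule on 1]
4. r, 1   [neg-Box-rule on 2: fresh world 1, 0R1]
5. Box not r, 2   [neg-Box-rule on 3: fresh world 2, 0R2]
6. not r, 2   [Box-rule on 5 via 2R2]
Accessibility: 0R0, 0R1, 0R2, 1R1, 2R2
The negation has an open branch (countermodel exists).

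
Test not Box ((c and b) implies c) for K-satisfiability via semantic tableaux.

1. not Box ((c and b) implies c), 0
2. not ((c and b) implies c), 1
3. c and b, 1
4. not c, 1
5. c, 1
6. b, 1
Accessibility: 0R1
Branch closes: c and not c both at 1.
(One branch shown.) All branches close.

Unsatisfiable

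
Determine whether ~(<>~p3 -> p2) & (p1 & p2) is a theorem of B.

Invalid (countermodel exists)

Tableau for the negation ~(~(<>~p3 -> p2) & (p1 & p2)):
1. ~(~(<>~p3 -> p2) & (p1 & p2)), u
2. ~(p1 & p2), u   [~&-rule on 1 (branches; this branch)]
3. ~p2, u   [~&-rule on 2 (branches; this branch)]
Accessibility: uRu
The negation has an open branch (countermodel exists).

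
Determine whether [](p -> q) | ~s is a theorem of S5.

No, not valid

Tableau for the negation ~([](p -> q) | ~s):
1. ~([](p -> q) | ~s), u
2. ~[](p -> q), u
3. s, u
4. ~(p -> q), v
5. p, v
6. ~q, v
Accessibility: uRu, uRv, vRu, vRv
The negation has an open branch (countermodel exists).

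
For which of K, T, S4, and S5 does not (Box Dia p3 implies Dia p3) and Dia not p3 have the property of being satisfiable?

T-tableau for the formula:
1. not (Box Dia p3 implies Dia p3) and Dia not p3, 0
2. not (Box Dia p3 implies Dia p3), 0   [and-rule on 1]
3. Dia not p3, 0   [and-rule on 1]
4. Box Dia p3, 0   [neg-implies-rule on 2]
5. not Dia p3, 0   [neg-implies-rule on 2]
6. Dia p3, 0   [Box-rule on 4 via 0R0]
7. not p3, 0   [neg-Dia-rule on 5 via 0R0]
8. not p3, 1   [Dia-rule on 3: fresh world 1, 0R1]
9. Dia p3, 1   [Box-rule on 4 via 0R1]
10. p3, 2   [Dia-rule on 6: fresh world 2, 0R2]
11. Dia p3, 2   [Box-rule on 4 via 0R2]
12. not p3, 2   [neg-Dia-rule on 5 via 0R2]
Accessibility: 0R0, 0R1, 0R2, 1R1, 2R2
Branch closes: p3 and not p3 both at 2.
Every branch closes (one shown): unsatisfiable in T, hence also in S4, S5 (every S4/S5-frame is a T-frame).
K-tableau for the formula:
1. not (Box Dia p3 implies Dia p3) and Dia not p3, 0
2. not (Box Dia p3 implies Dia p3), 0   [and-rule on 1]
3. Dia not p3, 0   [and-rule on 1]
4. Box Dia p3, 0   [neg-implies-rule on 2]
5. not Dia p3, 0   [neg-implies-rule on 2]
6. not p3, 1   [Dia-rule on 3: fresh world 1, 0R1]
7. Dia p3, 1   [Box-rule on 4 via 0R1]
8. p3, 2   [Dia-rule on 7: fresh world 2, 1R2]
Accessibility: 0R1, 1R2
Complete open branch: satisfiable in K.

K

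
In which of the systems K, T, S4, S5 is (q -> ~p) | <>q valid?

K-tableau for the negation ~((q -> ~p) | <>q):
1. ~((q -> ~p) | <>q), 0
2. ~(q -> ~p), 0
3. ~<>q, 0
4. q, 0
5. p, 0
Complete open branch: countermodel on a K-frame, so not valid in K.
T-tableau for the negation ~((q -> ~p) | <>q):
1. ~((q -> ~p) | <>q), 0
2. ~(q -> ~p), 0
3. ~<>q, 0
4. q, 0
5. p, 0
6. ~q, 0
Accessibility: 0R0
Branch closes: q and ~q both at 0.
Every branch closes (one shown): valid in T, hence also in S4, S5 (every theorem of T is a theorem of S4 and S5).

T, S4, S5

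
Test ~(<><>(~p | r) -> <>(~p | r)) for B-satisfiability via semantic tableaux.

1. ~(<><>(~p | r) -> <>(~p | r)), w0
2. <><>(~p | r), w0
3. ~<>(~p | r), w0
4. ~(~p | r), w0
5. p, w0
6. ~r, w0
7. <>(~p | r), w1
8. ~(~p | r), w1
9. p, w1
10. ~r, w1
11. ~p | r, w2
12. r, w2
Accessibility: w0Rw0, w0Rw1, w1Rw0, w1Rw1, w1Rw2, w2Rw1, w2Rw2

Satisfiable (open branch found)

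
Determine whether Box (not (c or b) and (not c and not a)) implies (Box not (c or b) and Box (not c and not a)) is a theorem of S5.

Yes, valid

Tableau for the negation not (Box (not (c or b) and (not c and not a)) implies (Box not (c or b) and Box (not c and not a))):
1. not (Box (not (c or b) and (not c and not a)) implies (Box not (c or b) and Box (not c and not a))), w0
2. Box (not (c or b) and (not c and not a)), w0   [neg-implies-rule on 1]
3. not (Box not (c or b) and Box (not c and not a)), w0   [neg-implies-rule on 1]
4. not (c or b) and (not c and not a), w0   [Box-rule on 2 via w0Rw0]
5. not (c or b), w0   [and-rule on 4]
6. not c and not a, w0   [and-rule on 4]
7. not c, w0   [neg-or-rule on 5]
8. not b, w0   [neg-or-rule on 5]
9. not a, w0   [and-rule on 6]
10. not Box (not c and not a), w0   [neg-and-rule on 3 (branches; this branch)]
11. not (not c and not a), w1   [neg-Box-rule on 10: fresh world w1, w0Rw1]
12. not (c or b) and (not c and not a), w1   [Box-rule on 2 via w0Rw1]
13. not (c or b), w1   [and-rule on 12]
14. not c and not a, w1   [and-rule on 12]
15. not c, w1   [neg-or-rule on 13]
16. not b, w1   [neg-or-rule on 13]
17. not a, w1   [and-rule on 14]
18. a, w1   [neg-and-rule on 11 (branches; this branch)]
Accessibility: w0Rw0, w0Rw1, w1Rw0, w1Rw1
Branch closes: a and not a both at w1.
Every branch of the negation's tableau closes; the branch above is one of them.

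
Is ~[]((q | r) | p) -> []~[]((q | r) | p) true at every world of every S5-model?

Yes, valid

Tableau for the negation ~(~[]((q | r) | p) -> []~[]((q | r) | p)):
1. ~(~[]((q | r) | p) -> []~[]((q | r) | p)), 0
2. ~[]((q | r) | p), 0
3. ~[]~[]((q | r) | p), 0
4. ~((q | r) | p), 1
5. ~(q | r), 1
6. ~p, 1
7. ~q, 1
8. ~r, 1
9. []((q | r) | p), 2
10. (q | r) | p, 0
11. (q | r) | p, 1
12. (q | r) | p, 2
13. q | r, 0
14. q | r, 1
15. p, 2
16. r, 0
17. r, 1
Accessibility: 0R0, 0R1, 0R2, 1R0, 1R1, 1R2, 2R0, 2R1, 2R2
Branch closes: r and ~r both at 1.
Every branch of the negation's tableau closes; the branch above is one of them.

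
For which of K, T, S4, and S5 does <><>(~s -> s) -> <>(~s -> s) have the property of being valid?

S4, S5

T-tableau for the negation ~(<><>(~s -> s) -> <>(~s -> s)):
1. ~(<><>(~s -> s) -> <>(~s -> s)), w0
2. <><>(~s -> s), w0   [~->-rule on 1]
3. ~<>(~s -> s), w0   [~->-rule on 1]
4. ~(~s -> s), w0   [~<>-rule on 3 via w0Rw0]
5. ~s, w0   [~->-rule on 4]
6. <>(~s -> s), w1   [<>-rule on 2: fresh world w1, w0Rw1]
7. ~(~s -> s), w1   [~<>-rule on 3 via w0Rw1]
8. ~s, w1   [~->-rule on 7]
9. ~s -> s, w2   [<>-rule on 6: fresh world w2, w1Rw2]
10. s, w2   [->-rule on 9 (branches; this branch)]
Accessibility: w0Rw0, w0Rw1, w1Rw1, w1Rw2, w2Rw2
Complete open branch: countermodel on a T-frame, so not valid in T, nor in K (the same frame is also a K-frame).
S4-tableau for the negation ~(<><>(~s -> s) -> <>(~s -> s)):
1. ~(<><>(~s -> s) -> <>(~s -> s)), w0
2. <><>(~s -> s), w0   [~->-rule on 1]
3. ~<>(~s -> s), w0   [~->-rule on 1]
4. ~(~s -> s), w0   [~<>-rule on 3 via w0Rw0]
5. ~s, w0   [~->-rule on 4]
6. <>(~s -> s), w1   [<>-rule on 2: fresh world w1, w0Rw1]
7. ~(~s -> s), w1   [~<>-rule on 3 via w0Rw1]
8. ~s, w1   [~->-rule on 7]
9. ~s -> s, w2   [<>-rule on 6: fresh world w2, w1Rw2]
10. ~(~s -> s), w2   [~<>-rule on 3 via w0Rw2]
11. ~s, w2   [~->-rule on 10]
12. s, w2   [->-rule on 9 (branches; this branch)]
Accessibility: w0Rw0, w0Rw1, w0Rw2, w1Rw1, w1Rw2, w2Rw2
Branch closes: s and ~s both at w2.
Every branch closes (one shown): valid in S4, hence also in S5 (every theorem of S4 is a theorem of S5).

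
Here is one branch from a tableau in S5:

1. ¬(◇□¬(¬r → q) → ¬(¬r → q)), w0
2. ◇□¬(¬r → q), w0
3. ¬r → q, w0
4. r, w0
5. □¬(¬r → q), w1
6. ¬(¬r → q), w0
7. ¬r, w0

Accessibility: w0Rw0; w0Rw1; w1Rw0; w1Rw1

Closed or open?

Both r and ¬r appear at w0.

Closed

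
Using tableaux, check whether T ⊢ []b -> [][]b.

Invalid (countermodel exists)

Tableau for the negation ~([]b -> [][]b):
1. ~([]b -> [][]b), 0
2. []b, 0
3. ~[][]b, 0
4. b, 0
5. ~[]b, 1
6. b, 1
7. ~b, 2
Accessibility: 0R0, 0R1, 1R1, 1R2, 2R2
The negation has an open branch (countermodel exists).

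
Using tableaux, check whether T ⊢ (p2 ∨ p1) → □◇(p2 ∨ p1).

Tableau for the negation ¬((p2 ∨ p1) → □◇(p2 ∨ p1)):
1. ¬((p2 ∨ p1) → □◇(p2 ∨ p1)), w0
2. p2 ∨ p1, w0
3. ¬□◇(p2 ∨ p1), w0
4. p1, w0
5. ¬◇(p2 ∨ p1), w1
6. ¬(p2 ∨ p1), w1
7. ¬p2, w1
8. ¬p1, w1
Accessibility: w0Rw0, w0Rw1, w1Rw1
The negation has an open branch (countermodel exists).

Not valid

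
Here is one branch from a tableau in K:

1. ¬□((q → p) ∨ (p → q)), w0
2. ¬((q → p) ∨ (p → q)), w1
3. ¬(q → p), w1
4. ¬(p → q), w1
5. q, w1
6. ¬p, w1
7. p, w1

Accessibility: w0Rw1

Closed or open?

Both p and ¬p appear at w1.

Yes, closed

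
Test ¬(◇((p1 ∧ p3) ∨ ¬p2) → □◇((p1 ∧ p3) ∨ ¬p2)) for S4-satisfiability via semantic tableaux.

Satisfiable (open branch found)

1. ¬(◇((p1 ∧ p3) ∨ ¬p2) → □◇((p1 ∧ p3) ∨ ¬p2)), u
2. ◇((p1 ∧ p3) ∨ ¬p2), u
3. ¬□◇((p1 ∧ p3) ∨ ¬p2), u
4. (p1 ∧ p3) ∨ ¬p2, v
5. ¬p2, v
6. ¬◇((p1 ∧ p3) ∨ ¬p2), w
7. ¬((p1 ∧ p3) ∨ ¬p2), w
8. ¬(p1 ∧ p3), w
9. p2, w
10. ¬p3, w
Accessibility: uRu, uRv, uRw, vRv, wRw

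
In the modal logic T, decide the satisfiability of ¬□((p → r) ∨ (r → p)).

1. ¬□((p → r) ∨ (r → p)), 0
2. ¬((p → r) ∨ (r → p)), 1
3. ¬(p → r), 1
4. ¬(r → p), 1
5. p, 1
6. ¬r, 1
7. r, 1
8. ¬p, 1
Accessibility: 0R0, 0R1, 1R1
Branch closes: r and ¬r both at 1.
(One branch shown.) All branches close.

Unsatisfiable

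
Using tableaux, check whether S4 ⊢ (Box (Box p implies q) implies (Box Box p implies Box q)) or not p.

Tableau for the negation not ((Box (Box p implies q) implies (Box Box p implies Box q)) or not p):
1. not ((Box (Box p implies q) implies (Box Box p implies Box q)) or not p), 0
2. not (Box (Box p implies q) implies (Box Box p implies Box q)), 0   [neg-or-rule on 1]
3. p, 0   [neg-or-rule on 1]
4. Box (Box p implies q), 0   [neg-implies-rule on 2]
5. not (Box Box p implies Box q), 0   [neg-implies-rule on 2]
6. Box Box p, 0   [neg-implies-rule on 5]
7. not Box q, 0   [neg-implies-rule on 5]
8. Box p implies q, 0   [Box-rule on 4 via 0R0]
9. Box p, 0   [Box-rule on 6 via 0R0]
10. q, 0   [implies-rule on 8 (branches; this branch)]
11. not q, 1   [neg-Box-rule on 7: fresh world 1, 0R1]
12. Box p implies q, 1   [Box-rule on 4 via 0R1]
13. Box p, 1   [Box-rule on 6 via 0R1]
14. p, 1   [Box-rule on 9 via 0R1]
15. not Box p, 1   [implies-rule on 12 (branches; this branch)]
16. not p, 2   [neg-Box-rule on 15: fresh world 2, 1R2]
17. Box p implies q, 2   [Box-rule on 4 via 0R2]
18. Box p, 2   [Box-rule on 6 via 0R2]
19. p, 2   [Box-rule on 9 via 0R2]
Accessibility: 0R0, 0R1, 0R2, 1R1, 1R2, 2R2
Branch closes: p and not p both at 2.
All branches of the negation close; one closing branch shown above.

Valid in S4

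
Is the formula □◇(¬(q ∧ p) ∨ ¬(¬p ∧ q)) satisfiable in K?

Satisfiable (open branch found)

1. □◇(¬(q ∧ p) ∨ ¬(¬p ∧ q)), 0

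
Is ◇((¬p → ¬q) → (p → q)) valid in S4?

Tableau for the negation ¬◇((¬p → ¬q) → (p → q)):
1. ¬◇((¬p → ¬q) → (p → q)), u
2. ¬((¬p → ¬q) → (p → q)), u   [¬◇-rule on 1 via uRu]
3. ¬p → ¬q, u   [¬→-rule on 2]
4. ¬(p → q), u   [¬→-rule on 2]
5. p, u   [¬→-rule on 4]
6. ¬q, u   [¬→-rule on 4]
Accessibility: uRu
The negation has an open branch (countermodel exists).

Not valid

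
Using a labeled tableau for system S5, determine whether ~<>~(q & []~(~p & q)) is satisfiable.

Satisfiable (open branch found)

1. ~<>~(q & []~(~p & q)), 0
2. q & []~(~p & q), 0
3. q, 0
4. []~(~p & q), 0
5. ~(~p & q), 0
6. p, 0
Accessibility: 0R0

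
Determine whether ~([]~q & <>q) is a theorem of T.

Valid in T

Tableau for the negation []~q & <>q:
1. []~q & <>q, u
2. []~q, u   [&-rule on 1]
3. <>q, u   [&-rule on 1]
4. ~q, u   [[]-rule on 2 via uRu]
5. q, v   [<>-rule on 3: fresh world v, uRv]
6. ~q, v   [[]-rule on 2 via uRv]
Accessibility: uRu, uRv, vRv
Branch closes: q and ~q both at v.
Every branch of the negation's tableau closes; the branch above is one of them.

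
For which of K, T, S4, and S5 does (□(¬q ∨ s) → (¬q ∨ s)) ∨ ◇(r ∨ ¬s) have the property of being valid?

T, S4, S5

K-tableau for the negation ¬((□(¬q ∨ s) → (¬q ∨ s)) ∨ ◇(r ∨ ¬s)):
1. ¬((□(¬q ∨ s) → (¬q ∨ s)) ∨ ◇(r ∨ ¬s)), 0
2. ¬(□(¬q ∨ s) → (¬q ∨ s)), 0
3. ¬◇(r ∨ ¬s), 0
4. □(¬q ∨ s), 0
5. ¬(¬q ∨ s), 0
6. q, 0
7. ¬s, 0
Complete open branch: countermodel on a K-frame, so not valid in K.
T-tableau for the negation ¬((□(¬q ∨ s) → (¬q ∨ s)) ∨ ◇(r ∨ ¬s)):
1. ¬((□(¬q ∨ s) → (¬q ∨ s)) ∨ ◇(r ∨ ¬s)), 0
2. ¬(□(¬q ∨ s) → (¬q ∨ s)), 0
3. ¬◇(r ∨ ¬s), 0
4. □(¬q ∨ s), 0
5. ¬(¬q ∨ s), 0
6. q, 0
7. ¬s, 0
8. ¬(r ∨ ¬s), 0
9. ¬r, 0
10. s, 0
Accessibility: 0R0
Branch closes: s and ¬s both at 0.
Every branch closes (one shown): valid in T, hence also in S4, S5 (every theorem of T is a theorem of S4 and S5).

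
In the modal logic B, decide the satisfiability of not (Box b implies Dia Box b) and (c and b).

Unsatisfiable (every branch closes)

1. not (Box b implies Dia Box b) and (c and b), 0
2. not (Box b implies Dia Box b), 0
3. c and b, 0
4. Box b, 0
5. not Dia Box b, 0
6. c, 0
7. b, 0
8. not Box b, 0
9. not b, 1
10. b, 1
Accessibility: 0R0, 0R1, 1R0, 1R1
Branch closes: b and not b both at 1.
All branches of the tableau close; one closing branch shown above.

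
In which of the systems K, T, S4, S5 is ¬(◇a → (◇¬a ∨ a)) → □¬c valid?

T-tableau for the negation ¬(¬(◇a → (◇¬a ∨ a)) → □¬c):
1. ¬(¬(◇a → (◇¬a ∨ a)) → □¬c), 0
2. ¬(◇a → (◇¬a ∨ a)), 0
3. ¬□¬c, 0
4. ◇a, 0
5. ¬(◇¬a ∨ a), 0
6. ¬◇¬a, 0
7. ¬a, 0
8. a, 0
Accessibility: 0R0
Branch closes: a and ¬a both at 0.
Every branch closes (one shown): valid in T, hence also in S4, S5 (every theorem of T is a theorem of S4 and S5).
K-tableau for the negation ¬(¬(◇a → (◇¬a ∨ a)) → □¬c):
1. ¬(¬(◇a → (◇¬a ∨ a)) → □¬c), 0
2. ¬(◇a → (◇¬a ∨ a)), 0
3. ¬□¬c, 0
4. ◇a, 0
5. ¬(◇¬a ∨ a), 0
6. ¬◇¬a, 0
7. ¬a, 0
8. c, 1
9. a, 1
10. a, 2
Accessibility: 0R1, 0R2
Complete open branch: countermodel on a K-frame, so not valid in K.

T, S4, S5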